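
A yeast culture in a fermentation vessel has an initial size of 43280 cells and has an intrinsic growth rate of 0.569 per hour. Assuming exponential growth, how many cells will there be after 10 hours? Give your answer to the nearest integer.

12806276 cells

N(t) = N₀·e^(rt) = 43280 × e^(0.569×10) = 43280 × e^5.69.
e^5.69 ≈ 295.89, so N ≈ 43280 × 295.89 = 1.280628×10^7.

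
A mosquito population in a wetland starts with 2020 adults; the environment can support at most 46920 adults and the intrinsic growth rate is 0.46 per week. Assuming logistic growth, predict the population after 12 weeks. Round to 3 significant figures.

43100 adults

A = (K − N₀)/N₀ = (46920 − 2020)/2020 = 22.228.
N(t) = K/(1 + A·e^(−rt)) = 46920/(1 + 22.228×e^(−0.46×12)).
e^(−5.52) = 0.0040058; denominator = 1 + 22.228×0.0040058 = 1.089.
N = 46920/1.089 = 43083.8.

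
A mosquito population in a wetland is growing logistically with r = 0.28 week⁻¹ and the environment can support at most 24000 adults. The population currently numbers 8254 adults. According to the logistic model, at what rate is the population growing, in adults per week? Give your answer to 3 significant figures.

dN/dt = rN(1 − N/K) = 0.28 × 8254 × (1 − 8254/24000).
1 − 8254/24000 = 0.65608; dN/dt = 0.28 × 8254 × 0.65608 = 1516.3.

1520 adults per week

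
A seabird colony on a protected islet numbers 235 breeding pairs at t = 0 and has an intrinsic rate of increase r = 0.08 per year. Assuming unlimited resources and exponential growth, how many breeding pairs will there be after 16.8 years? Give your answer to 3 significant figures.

901 breeding pairs

N(t) = N₀·e^(rt) = 235 × e^(0.08×16.8) = 235 × e^1.344.
e^1.344 ≈ 3.8344, so N ≈ 235 × 3.8344 = 901.072.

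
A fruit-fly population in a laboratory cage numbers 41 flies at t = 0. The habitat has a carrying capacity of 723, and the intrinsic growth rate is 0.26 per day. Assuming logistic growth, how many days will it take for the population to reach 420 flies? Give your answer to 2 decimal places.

A = (K − N₀)/N₀ = (723 − 41)/41 = 16.634.
Solve 723/(1 + 16.634·e^(−0.26t)) = 420: 1 + 16.634·e^(−0.26t) = 1.7214, so e^(−0.26t) = 0.0433703.
−0.26·t = ln(0.0433703) = -3.138, so t = 3.138/0.26 = 12.069.

12.07 days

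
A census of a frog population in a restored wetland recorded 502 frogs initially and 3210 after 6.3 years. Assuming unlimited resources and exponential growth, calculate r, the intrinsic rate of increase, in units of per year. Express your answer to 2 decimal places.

0.29 per year

From N(t) = N₀·e^(rt): e^(r·6.3) = 3210/502 = 6.3944.
r·6.3 = ln(6.3944) = 1.8554, so r = 1.8554/6.3 = 0.29451.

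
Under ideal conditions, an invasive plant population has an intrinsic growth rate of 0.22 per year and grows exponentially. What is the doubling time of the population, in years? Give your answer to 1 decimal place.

3.2 years

Doubling time t_d = ln(2)/r = 0.6931/0.22 = 3.1507.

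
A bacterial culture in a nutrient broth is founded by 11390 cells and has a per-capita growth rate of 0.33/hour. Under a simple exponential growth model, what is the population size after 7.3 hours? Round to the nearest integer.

126689 cells

N(t) = N₀·e^(rt) = 11390 × e^(0.33×7.3) = 11390 × e^2.409.
e^2.409 ≈ 11.123, so N ≈ 11390 × 11.123 = 126689.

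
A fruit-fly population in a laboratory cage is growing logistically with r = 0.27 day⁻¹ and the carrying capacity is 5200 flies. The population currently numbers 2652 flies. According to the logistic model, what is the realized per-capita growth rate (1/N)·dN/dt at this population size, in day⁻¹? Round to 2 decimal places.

(1/N)·dN/dt = r(1 − N/K) = 0.27 × (1 − 2652/5200).
= 0.27 × 0.49 = 0.1323.

0.13 per day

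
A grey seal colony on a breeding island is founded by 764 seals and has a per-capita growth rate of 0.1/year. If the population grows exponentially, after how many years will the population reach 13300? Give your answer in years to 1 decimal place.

Set N₀·e^(rt) = 13300: e^(0.1·t) = 13300/764 = 17.408.
0.1·t = ln(17.408) = 2.857, so t = 2.857/0.1 = 28.57.

28.6 years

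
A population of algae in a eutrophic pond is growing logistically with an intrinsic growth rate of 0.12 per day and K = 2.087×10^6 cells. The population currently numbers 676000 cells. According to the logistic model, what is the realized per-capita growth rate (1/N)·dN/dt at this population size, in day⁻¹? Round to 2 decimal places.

(1/N)·dN/dt = r(1 − N/K) = 0.12 × (1 − 676000/2.087×10^6).
= 0.12 × 0.67609 = 0.081131.

0.08 per day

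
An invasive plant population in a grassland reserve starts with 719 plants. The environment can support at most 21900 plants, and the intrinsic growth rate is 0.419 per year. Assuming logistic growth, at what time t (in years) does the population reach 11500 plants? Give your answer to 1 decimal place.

8.3 years

A = (K − N₀)/N₀ = (21900 − 719)/719 = 29.459.
Solve 21900/(1 + 29.459·e^(−0.419t)) = 11500: 1 + 29.459·e^(−0.419t) = 1.9043, so e^(−0.419t) = 0.0306986.
−0.419·t = ln(0.0306986) = -3.4835, so t = 3.4835/0.419 = 8.3139.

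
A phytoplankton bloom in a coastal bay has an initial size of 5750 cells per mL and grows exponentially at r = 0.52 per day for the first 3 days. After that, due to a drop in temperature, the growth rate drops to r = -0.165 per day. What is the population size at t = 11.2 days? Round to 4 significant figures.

7072 cells per mL

Phase 1: N(3) = 5750·e^(0.52×3) = 5750·e^1.56 = 27363.2.
Phase 2 runs for 11.2 − 3 = 8.2 days at r = -0.165.
N(11.2) = 27363.2·e^(-0.165×8.2) = 27363.2·e^-1.353 = 7072.4.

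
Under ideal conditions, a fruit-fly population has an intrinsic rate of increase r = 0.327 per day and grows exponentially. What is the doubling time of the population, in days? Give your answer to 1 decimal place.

2.1 days

Doubling time t_d = ln(2)/r = 0.6931/0.327 = 2.1197.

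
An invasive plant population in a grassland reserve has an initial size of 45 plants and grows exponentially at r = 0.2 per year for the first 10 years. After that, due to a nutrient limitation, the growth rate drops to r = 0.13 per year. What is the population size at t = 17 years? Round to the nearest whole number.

Phase 1: N(10) = 45·e^(0.2×10) = 45·e^2 = 332.508.
Phase 2 runs for 17 − 10 = 7 years at r = 0.13.
N(17) = 332.508·e^(0.13×7) = 332.508·e^0.91 = 826.056.

826 plants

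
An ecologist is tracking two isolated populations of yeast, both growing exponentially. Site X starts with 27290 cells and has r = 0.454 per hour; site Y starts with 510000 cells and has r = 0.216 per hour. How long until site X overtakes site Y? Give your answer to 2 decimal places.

Set 27290·e^(0.454t) = 510000·e^(0.216t).
e^((0.454 − 0.216)t) = 510000/27290 → e^(0.238·t) = 18.688.
0.238·t = ln(18.688) = 2.9279, so t = 2.9279/0.238 = 12.302.

12.30 hours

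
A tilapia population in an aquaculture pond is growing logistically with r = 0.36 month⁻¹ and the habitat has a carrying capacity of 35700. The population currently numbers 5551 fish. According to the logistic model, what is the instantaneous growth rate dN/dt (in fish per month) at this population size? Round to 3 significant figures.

dN/dt = rN(1 − N/K) = 0.36 × 5551 × (1 − 5551/35700).
1 − 5551/35700 = 0.84451; dN/dt = 0.36 × 5551 × 0.84451 = 1687.6.

1690 fish per month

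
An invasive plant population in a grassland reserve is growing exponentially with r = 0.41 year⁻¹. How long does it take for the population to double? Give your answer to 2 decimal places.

1.69 years

Doubling time t_d = ln(2)/r = 0.6931/0.41 = 1.6906.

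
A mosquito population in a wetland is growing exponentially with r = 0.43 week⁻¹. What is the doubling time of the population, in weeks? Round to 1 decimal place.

Doubling time t_d = ln(2)/r = 0.6931/0.43 = 1.612.

1.6 weeks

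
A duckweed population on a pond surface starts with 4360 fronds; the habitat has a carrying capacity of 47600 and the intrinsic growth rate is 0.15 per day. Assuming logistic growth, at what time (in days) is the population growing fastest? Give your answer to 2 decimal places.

Logistic growth is fastest at N = K/2 = 23800.
A = (K − N₀)/N₀ = 9.9174. Set K/(1 + A·e^(−rt)) = K/2 → A·e^(−rt) = 1.
e^(−0.15t) = 1/9.9174 = 0.100833, so t = ln(9.9174)/0.15 = 2.2943/0.15 = 15.295.

15.30 days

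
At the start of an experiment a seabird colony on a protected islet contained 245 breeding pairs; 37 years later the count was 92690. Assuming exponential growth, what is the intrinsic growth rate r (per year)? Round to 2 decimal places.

0.16 per year

From N(t) = N₀·e^(rt): e^(r·37) = 92690/245 = 378.33.
r·37 = ln(378.33) = 5.9358, so r = 5.9358/37 = 0.16043.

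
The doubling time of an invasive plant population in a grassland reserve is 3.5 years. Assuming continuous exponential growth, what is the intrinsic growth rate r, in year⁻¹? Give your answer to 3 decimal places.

r = ln(2)/t_d = 0.6931/3.5 = 0.19804.

0.198 per year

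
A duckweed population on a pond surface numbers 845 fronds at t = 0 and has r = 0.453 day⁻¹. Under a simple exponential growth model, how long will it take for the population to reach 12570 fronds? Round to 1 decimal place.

Set N₀·e^(rt) = 12570: e^(0.453·t) = 12570/845 = 14.876.
0.453·t = ln(14.876) = 2.6997, so t = 2.6997/0.453 = 5.9597.

6.0 days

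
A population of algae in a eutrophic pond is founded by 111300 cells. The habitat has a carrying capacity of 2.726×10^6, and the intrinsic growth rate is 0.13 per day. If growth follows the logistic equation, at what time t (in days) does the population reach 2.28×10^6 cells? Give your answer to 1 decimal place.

A = (K − N₀)/N₀ = (2.726×10^6 − 111300)/111300 = 23.492.
Solve 2.726×10^6/(1 + 23.492·e^(−0.13t)) = 2.28×10^6: 1 + 23.492·e^(−0.13t) = 1.1956, so e^(−0.13t) = 0.00832671.
−0.13·t = ln(0.00832671) = -4.7883, so t = 4.7883/0.13 = 36.833.

36.8 days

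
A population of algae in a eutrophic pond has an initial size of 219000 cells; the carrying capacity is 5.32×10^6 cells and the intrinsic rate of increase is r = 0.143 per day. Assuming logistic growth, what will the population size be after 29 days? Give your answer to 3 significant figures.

3890000 cells

A = (K − N₀)/N₀ = (5.32×10^6 − 219000)/219000 = 23.292.
N(t) = K/(1 + A·e^(−rt)) = 5.32×10^6/(1 + 23.292×e^(−0.143×29)).
e^(−4.147) = 0.015812; denominator = 1 + 23.292×0.015812 = 1.3683.
N = 5.32×10^6/1.3683 = 3.88806×10^6.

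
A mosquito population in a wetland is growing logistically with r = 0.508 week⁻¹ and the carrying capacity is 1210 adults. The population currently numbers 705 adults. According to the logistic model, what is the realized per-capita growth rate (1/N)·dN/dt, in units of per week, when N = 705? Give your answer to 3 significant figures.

0.212 per week

(1/N)·dN/dt = r(1 − N/K) = 0.508 × (1 − 705/1210).
= 0.508 × 0.41736 = 0.21202.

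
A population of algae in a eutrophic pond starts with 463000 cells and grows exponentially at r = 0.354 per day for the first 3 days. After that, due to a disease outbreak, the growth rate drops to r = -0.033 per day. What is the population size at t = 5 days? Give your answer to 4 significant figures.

Phase 1: N(3) = 463000·e^(0.354×3) = 463000·e^1.062 = 1.339065×10^6.
Phase 2 runs for 5 − 3 = 2 days at r = -0.033.
N(5) = 1.339065×10^6·e^(-0.033×2) = 1.339065×10^6·e^-0.066 = 1.25354×10^6.

1254000 cells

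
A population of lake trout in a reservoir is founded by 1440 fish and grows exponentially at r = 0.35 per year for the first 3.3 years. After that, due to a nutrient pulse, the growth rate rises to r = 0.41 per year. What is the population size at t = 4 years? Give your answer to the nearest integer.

6090 fish

Phase 1: N(3.3) = 1440·e^(0.35×3.3) = 1440·e^1.155 = 4570.59.
Phase 2 runs for 4 − 3.3 = 0.7 years at r = 0.41.
N(4) = 4570.59·e^(0.41×0.7) = 4570.59·e^0.287 = 6089.97.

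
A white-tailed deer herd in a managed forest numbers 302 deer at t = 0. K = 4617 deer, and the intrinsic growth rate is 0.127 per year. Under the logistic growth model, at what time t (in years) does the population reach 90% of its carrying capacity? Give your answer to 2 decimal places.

A = (K − N₀)/N₀ = (4617 − 302)/302 = 14.288.
Solve 4617/(1 + 14.288·e^(−0.127t)) = 4155.3: 1 + 14.288·e^(−0.127t) = 1.1111, so e^(−0.127t) = 0.00777649.
−0.127·t = ln(0.00777649) = -4.8567, so t = 4.8567/0.127 = 38.241.

38.24 years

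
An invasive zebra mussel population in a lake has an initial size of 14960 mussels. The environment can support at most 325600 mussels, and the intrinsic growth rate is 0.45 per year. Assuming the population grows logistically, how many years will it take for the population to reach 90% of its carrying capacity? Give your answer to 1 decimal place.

11.6 years

A = (K − N₀)/N₀ = (325600 − 14960)/14960 = 20.765.
Solve 325600/(1 + 20.765·e^(−0.45t)) = 293040: 1 + 20.765·e^(−0.45t) = 1.1111, so e^(−0.45t) = 0.00535096.
−0.45·t = ln(0.00535096) = -5.2305, so t = 5.2305/0.45 = 11.623.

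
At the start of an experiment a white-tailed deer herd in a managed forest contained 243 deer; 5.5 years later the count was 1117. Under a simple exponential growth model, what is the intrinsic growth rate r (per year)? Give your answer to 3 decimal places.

From N(t) = N₀·e^(rt): e^(r·5.5) = 1117/243 = 4.5967.
r·5.5 = ln(4.5967) = 1.5253, so r = 1.5253/5.5 = 0.27733.

0.277 per year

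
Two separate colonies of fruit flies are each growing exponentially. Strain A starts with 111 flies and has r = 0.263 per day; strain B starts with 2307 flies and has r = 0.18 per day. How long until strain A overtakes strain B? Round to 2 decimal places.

36.56 days

Set 111·e^(0.263t) = 2307·e^(0.18t).
e^((0.263 − 0.18)t) = 2307/111 → e^(0.083·t) = 20.784.
0.083·t = ln(20.784) = 3.0342, so t = 3.0342/0.083 = 36.556.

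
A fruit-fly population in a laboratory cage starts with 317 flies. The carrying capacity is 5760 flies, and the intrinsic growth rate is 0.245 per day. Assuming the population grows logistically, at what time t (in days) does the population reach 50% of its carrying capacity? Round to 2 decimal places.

A = (K − N₀)/N₀ = (5760 − 317)/317 = 17.17.
Solve 5760/(1 + 17.17·e^(−0.245t)) = 2880: 1 + 17.17·e^(−0.245t) = 2, so e^(−0.245t) = 0.0582399.
−0.245·t = ln(0.0582399) = -2.8432, so t = 2.8432/0.245 = 11.605.

11.60 days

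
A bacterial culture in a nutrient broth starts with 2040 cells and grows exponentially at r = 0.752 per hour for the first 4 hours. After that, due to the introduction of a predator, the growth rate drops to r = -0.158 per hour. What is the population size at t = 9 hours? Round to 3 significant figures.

Phase 1: N(4) = 2040·e^(0.752×4) = 2040·e^3.008 = 41303.6.
Phase 2 runs for 9 − 4 = 5 hours at r = -0.158.
N(9) = 41303.6·e^(-0.158×5) = 41303.6·e^-0.79 = 18745.4.

18700 cells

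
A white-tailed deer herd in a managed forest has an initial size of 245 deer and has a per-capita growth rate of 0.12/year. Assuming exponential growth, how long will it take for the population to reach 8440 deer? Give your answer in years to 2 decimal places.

Set N₀·e^(rt) = 8440: e^(0.12·t) = 8440/245 = 34.449.
0.12·t = ln(34.449) = 3.5395, so t = 3.5395/0.12 = 29.496.

29.50 years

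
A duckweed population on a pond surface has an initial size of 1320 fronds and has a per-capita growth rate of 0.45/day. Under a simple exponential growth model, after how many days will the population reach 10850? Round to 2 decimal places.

4.68 days

Set N₀·e^(rt) = 10850: e^(0.45·t) = 10850/1320 = 8.2197.
0.45·t = ln(8.2197) = 2.1065, so t = 2.1065/0.45 = 4.6812.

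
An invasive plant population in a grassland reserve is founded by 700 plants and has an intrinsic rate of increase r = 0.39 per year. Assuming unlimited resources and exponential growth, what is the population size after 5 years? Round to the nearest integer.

N(t) = N₀·e^(rt) = 700 × e^(0.39×5) = 700 × e^1.95.
e^1.95 ≈ 7.0287, so N ≈ 700 × 7.0287 = 4920.08.

4920 plants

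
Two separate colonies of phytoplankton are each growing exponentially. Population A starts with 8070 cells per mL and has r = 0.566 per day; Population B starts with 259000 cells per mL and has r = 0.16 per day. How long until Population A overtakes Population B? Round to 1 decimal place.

Set 8070·e^(0.566t) = 259000·e^(0.16t).
e^((0.566 − 0.16)t) = 259000/8070 → e^(0.406·t) = 32.094.
0.406·t = ln(32.094) = 3.4687, so t = 3.4687/0.406 = 8.5435.

8.5 days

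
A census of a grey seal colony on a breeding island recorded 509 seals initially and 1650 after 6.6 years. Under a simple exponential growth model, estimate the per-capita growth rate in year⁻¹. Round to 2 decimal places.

From N(t) = N₀·e^(rt): e^(r·6.6) = 1650/509 = 3.2417.
r·6.6 = ln(3.2417) = 1.1761, so r = 1.1761/6.6 = 0.17819.

0.18 per year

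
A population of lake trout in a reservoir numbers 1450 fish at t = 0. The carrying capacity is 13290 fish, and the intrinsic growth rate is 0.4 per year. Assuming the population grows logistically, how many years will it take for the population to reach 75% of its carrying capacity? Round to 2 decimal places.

8.00 years

A = (K − N₀)/N₀ = (13290 − 1450)/1450 = 8.1655.
Solve 13290/(1 + 8.1655·e^(−0.4t)) = 9967.5: 1 + 8.1655·e^(−0.4t) = 1.3333, so e^(−0.4t) = 0.0408221.
−0.4·t = ln(0.0408221) = -3.1985, so t = 3.1985/0.4 = 7.9963.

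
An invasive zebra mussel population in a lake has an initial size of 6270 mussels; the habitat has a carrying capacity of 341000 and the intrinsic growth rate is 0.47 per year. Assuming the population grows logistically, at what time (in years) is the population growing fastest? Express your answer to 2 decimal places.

8.46 years

Logistic growth is fastest at N = K/2 = 170500.
A = (K − N₀)/N₀ = 53.386. Set K/(1 + A·e^(−rt)) = K/2 → A·e^(−rt) = 1.
e^(−0.47t) = 1/53.386 = 0.0187315, so t = ln(53.386)/0.47 = 3.9775/0.47 = 8.4629.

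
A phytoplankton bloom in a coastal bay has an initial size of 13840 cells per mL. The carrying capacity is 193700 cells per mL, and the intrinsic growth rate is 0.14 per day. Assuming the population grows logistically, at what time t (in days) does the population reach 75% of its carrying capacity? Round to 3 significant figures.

A = (K − N₀)/N₀ = (193700 − 13840)/13840 = 12.996.
Solve 193700/(1 + 12.996·e^(−0.14t)) = 145275: 1 + 12.996·e^(−0.14t) = 1.3333, so e^(−0.14t) = 0.0256496.
−0.14·t = ln(0.0256496) = -3.6632, so t = 3.6632/0.14 = 26.166.

26.2 days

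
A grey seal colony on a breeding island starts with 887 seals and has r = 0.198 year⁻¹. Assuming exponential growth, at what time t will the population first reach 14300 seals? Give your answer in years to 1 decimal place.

Set N₀·e^(rt) = 14300: e^(0.198·t) = 14300/887 = 16.122.
0.198·t = ln(16.122) = 2.7802, so t = 2.7802/0.198 = 14.041.

14.0 years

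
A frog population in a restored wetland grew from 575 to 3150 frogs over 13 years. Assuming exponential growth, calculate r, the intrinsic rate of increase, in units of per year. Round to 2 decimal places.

From N(t) = N₀·e^(rt): e^(r·13) = 3150/575 = 5.4783.
r·13 = ln(5.4783) = 1.7008, so r = 1.7008/13 = 0.13083.

0.13 per year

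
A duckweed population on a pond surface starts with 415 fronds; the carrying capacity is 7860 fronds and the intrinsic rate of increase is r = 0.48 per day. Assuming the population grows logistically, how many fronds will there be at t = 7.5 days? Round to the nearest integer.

A = (K − N₀)/N₀ = (7860 − 415)/415 = 17.94.
N(t) = K/(1 + A·e^(−rt)) = 7860/(1 + 17.94×e^(−0.48×7.5)).
e^(−3.6) = 0.027324; denominator = 1 + 17.94×0.027324 = 1.4902.
N = 7860/1.4902 = 5274.53.

5275 fronds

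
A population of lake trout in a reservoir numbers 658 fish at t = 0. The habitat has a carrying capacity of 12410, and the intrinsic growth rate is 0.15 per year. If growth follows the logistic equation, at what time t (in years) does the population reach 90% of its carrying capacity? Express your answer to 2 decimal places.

A = (K − N₀)/N₀ = (12410 − 658)/658 = 17.86.
Solve 12410/(1 + 17.86·e^(−0.15t)) = 11169: 1 + 17.86·e^(−0.15t) = 1.1111, so e^(−0.15t) = 0.00622116.
−0.15·t = ln(0.00622116) = -5.0798, so t = 5.0798/0.15 = 33.865.

33.87 years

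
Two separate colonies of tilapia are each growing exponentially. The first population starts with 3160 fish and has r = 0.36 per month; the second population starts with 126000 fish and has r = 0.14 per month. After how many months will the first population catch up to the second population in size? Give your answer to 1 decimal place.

Set 3160·e^(0.36t) = 126000·e^(0.14t).
e^((0.36 − 0.14)t) = 126000/3160 → e^(0.22·t) = 39.873.
0.22·t = ln(39.873) = 3.6857, so t = 3.6857/0.22 = 16.753.

16.8 months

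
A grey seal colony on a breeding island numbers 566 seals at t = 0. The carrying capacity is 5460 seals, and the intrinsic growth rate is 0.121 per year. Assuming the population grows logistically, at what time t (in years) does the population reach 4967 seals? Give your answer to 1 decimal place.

A = (K − N₀)/N₀ = (5460 − 566)/566 = 8.6466.
Solve 5460/(1 + 8.6466·e^(−0.121t)) = 4967: 1 + 8.6466·e^(−0.121t) = 1.0993, so e^(−0.121t) = 0.011479.
−0.121·t = ln(0.011479) = -4.4672, so t = 4.4672/0.121 = 36.919.

36.9 years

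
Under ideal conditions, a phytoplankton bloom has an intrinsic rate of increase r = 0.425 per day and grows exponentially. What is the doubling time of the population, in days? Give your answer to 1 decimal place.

Doubling time t_d = ln(2)/r = 0.6931/0.425 = 1.6309.

1.6 days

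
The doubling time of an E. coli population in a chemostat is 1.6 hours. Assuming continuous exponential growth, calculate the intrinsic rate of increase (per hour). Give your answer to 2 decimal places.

r = ln(2)/t_d = 0.6931/1.6 = 0.43322.

0.43 per hour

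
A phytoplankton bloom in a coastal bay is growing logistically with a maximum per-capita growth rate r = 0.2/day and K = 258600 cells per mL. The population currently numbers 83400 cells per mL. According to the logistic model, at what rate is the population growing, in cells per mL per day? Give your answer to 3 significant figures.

11300 cells per mL per day

dN/dt = rN(1 − N/K) = 0.2 × 83400 × (1 − 83400/258600).
1 − 83400/258600 = 0.67749; dN/dt = 0.2 × 83400 × 0.67749 = 11301.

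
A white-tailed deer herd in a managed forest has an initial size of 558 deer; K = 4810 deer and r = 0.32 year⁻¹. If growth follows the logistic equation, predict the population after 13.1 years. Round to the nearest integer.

A = (K − N₀)/N₀ = (4810 − 558)/558 = 7.6201.
N(t) = K/(1 + A·e^(−rt)) = 4810/(1 + 7.6201×e^(−0.32×13.1)).
e^(−4.192) = 0.015116; denominator = 1 + 7.6201×0.015116 = 1.1152.
N = 4810/1.1152 = 4313.19.

4313 deer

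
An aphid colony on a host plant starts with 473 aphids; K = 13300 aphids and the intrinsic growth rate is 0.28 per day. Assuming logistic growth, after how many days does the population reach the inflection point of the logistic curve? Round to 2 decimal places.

Logistic growth is fastest at N = K/2 = 6650.
A = (K − N₀)/N₀ = 27.118. Set K/(1 + A·e^(−rt)) = K/2 → A·e^(−rt) = 1.
e^(−0.28t) = 1/27.118 = 0.0368753, so t = ln(27.118)/0.28 = 3.3002/0.28 = 11.786.

11.79 days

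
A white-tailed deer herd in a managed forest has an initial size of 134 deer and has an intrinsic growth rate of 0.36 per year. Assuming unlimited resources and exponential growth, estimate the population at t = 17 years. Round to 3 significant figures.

61000 deer

N(t) = N₀·e^(rt) = 134 × e^(0.36×17) = 134 × e^6.12.
e^6.12 ≈ 454.86, so N ≈ 134 × 454.86 = 60951.9.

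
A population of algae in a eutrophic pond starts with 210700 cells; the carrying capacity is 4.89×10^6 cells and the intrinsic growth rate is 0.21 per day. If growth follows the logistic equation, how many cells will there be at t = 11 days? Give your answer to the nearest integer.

A = (K − N₀)/N₀ = (4.89×10^6 − 210700)/210700 = 22.208.
N(t) = K/(1 + A·e^(−rt)) = 4.89×10^6/(1 + 22.208×e^(−0.21×11)).
e^(−2.31) = 0.099261; denominator = 1 + 22.208×0.099261 = 3.2044.
N = 4.89×10^6/3.2044 = 1.526013×10^6.

1526013 cells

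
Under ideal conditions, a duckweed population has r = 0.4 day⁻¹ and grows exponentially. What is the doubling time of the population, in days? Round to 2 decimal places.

Doubling time t_d = ln(2)/r = 0.6931/0.4 = 1.7329.

1.73 days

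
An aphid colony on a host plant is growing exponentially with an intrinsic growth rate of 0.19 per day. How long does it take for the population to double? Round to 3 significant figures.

3.65 days

Doubling time t_d = ln(2)/r = 0.6931/0.19 = 3.6481.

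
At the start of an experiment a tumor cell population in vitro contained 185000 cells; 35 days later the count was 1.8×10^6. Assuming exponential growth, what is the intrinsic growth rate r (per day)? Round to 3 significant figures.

From N(t) = N₀·e^(rt): e^(r·35) = 1.8×10^6/185000 = 9.7297.
r·35 = ln(9.7297) = 2.2752, so r = 2.2752/35 = 0.065005.

0.0650 per day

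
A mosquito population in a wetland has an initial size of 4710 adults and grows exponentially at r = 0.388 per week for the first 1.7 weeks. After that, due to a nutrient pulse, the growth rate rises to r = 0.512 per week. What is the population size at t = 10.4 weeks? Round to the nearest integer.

783435 adults

Phase 1: N(1.7) = 4710·e^(0.388×1.7) = 4710·e^0.6596 = 9109.23.
Phase 2 runs for 10.4 − 1.7 = 8.7 weeks at r = 0.512.
N(10.4) = 9109.23·e^(0.512×8.7) = 9109.23·e^4.454 = 783435.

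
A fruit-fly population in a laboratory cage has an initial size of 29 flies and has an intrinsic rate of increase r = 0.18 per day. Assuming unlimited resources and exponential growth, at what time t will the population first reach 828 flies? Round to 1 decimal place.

18.6 days

Set N₀·e^(rt) = 828: e^(0.18·t) = 828/29 = 28.552.
0.18·t = ln(28.552) = 3.3517, so t = 3.3517/0.18 = 18.621.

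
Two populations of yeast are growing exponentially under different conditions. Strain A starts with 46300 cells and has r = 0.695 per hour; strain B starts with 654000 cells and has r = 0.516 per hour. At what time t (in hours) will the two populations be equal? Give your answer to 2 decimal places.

14.79 hours

Set 46300·e^(0.695t) = 654000·e^(0.516t).
e^((0.695 − 0.516)t) = 654000/46300 → e^(0.179·t) = 14.125.
0.179·t = ln(14.125) = 2.648, so t = 2.648/0.179 = 14.793.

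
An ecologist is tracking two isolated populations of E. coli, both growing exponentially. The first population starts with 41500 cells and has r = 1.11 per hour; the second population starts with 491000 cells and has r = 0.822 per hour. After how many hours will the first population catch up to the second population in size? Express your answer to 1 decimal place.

8.6 hours

Set 41500·e^(1.11t) = 491000·e^(0.822t).
e^((1.11 − 0.822)t) = 491000/41500 → e^(0.288·t) = 11.831.
0.288·t = ln(11.831) = 2.4708, so t = 2.4708/0.288 = 8.579.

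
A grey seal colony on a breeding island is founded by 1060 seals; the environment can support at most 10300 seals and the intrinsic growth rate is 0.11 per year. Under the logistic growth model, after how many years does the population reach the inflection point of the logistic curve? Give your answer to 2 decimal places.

19.68 years

Logistic growth is fastest at N = K/2 = 5150.
A = (K − N₀)/N₀ = 8.717. Set K/(1 + A·e^(−rt)) = K/2 → A·e^(−rt) = 1.
e^(−0.11t) = 1/8.717 = 0.114719, so t = ln(8.717)/0.11 = 2.1653/0.11 = 19.684.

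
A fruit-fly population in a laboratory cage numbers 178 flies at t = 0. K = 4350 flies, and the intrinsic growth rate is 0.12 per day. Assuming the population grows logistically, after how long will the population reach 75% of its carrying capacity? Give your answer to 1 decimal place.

A = (K − N₀)/N₀ = (4350 − 178)/178 = 23.438.
Solve 4350/(1 + 23.438·e^(−0.12t)) = 3262.5: 1 + 23.438·e^(−0.12t) = 1.3333, so e^(−0.12t) = 0.0142218.
−0.12·t = ln(0.0142218) = -4.253, so t = 4.253/0.12 = 35.441.

35.4 days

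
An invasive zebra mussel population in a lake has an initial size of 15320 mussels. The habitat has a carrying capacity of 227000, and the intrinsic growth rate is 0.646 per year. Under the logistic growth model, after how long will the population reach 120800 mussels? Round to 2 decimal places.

A = (K − N₀)/N₀ = (227000 − 15320)/15320 = 13.817.
Solve 227000/(1 + 13.817·e^(−0.646t)) = 120800: 1 + 13.817·e^(−0.646t) = 1.8791, so e^(−0.646t) = 0.0636263.
−0.646·t = ln(0.0636263) = -2.7547, so t = 2.7547/0.646 = 4.2643.

4.26 years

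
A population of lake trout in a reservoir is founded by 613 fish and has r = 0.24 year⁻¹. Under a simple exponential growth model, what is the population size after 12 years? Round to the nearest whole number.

N(t) = N₀·e^(rt) = 613 × e^(0.24×12) = 613 × e^2.88.
e^2.88 ≈ 17.814, so N ≈ 613 × 17.814 = 10920.1.

10920 fish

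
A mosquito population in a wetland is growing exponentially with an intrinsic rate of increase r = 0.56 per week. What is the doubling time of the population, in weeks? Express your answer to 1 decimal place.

Doubling time t_d = ln(2)/r = 0.6931/0.56 = 1.2378.

1.2 weeks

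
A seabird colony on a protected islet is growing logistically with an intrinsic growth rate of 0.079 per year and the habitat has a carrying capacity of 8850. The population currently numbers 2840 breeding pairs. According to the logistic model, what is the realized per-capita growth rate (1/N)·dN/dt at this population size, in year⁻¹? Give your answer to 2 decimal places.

(1/N)·dN/dt = r(1 − N/K) = 0.079 × (1 − 2840/8850).
= 0.079 × 0.6791 = 0.053649.

0.05 per year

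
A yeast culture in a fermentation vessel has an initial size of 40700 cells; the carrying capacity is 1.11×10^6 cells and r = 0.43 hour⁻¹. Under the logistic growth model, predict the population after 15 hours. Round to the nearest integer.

1065745 cells

A = (K − N₀)/N₀ = (1.11×10^6 − 40700)/40700 = 26.273.
N(t) = K/(1 + A·e^(−rt)) = 1.11×10^6/(1 + 26.273×e^(−0.43×15)).
e^(−6.45) = 0.0015805; denominator = 1 + 26.273×0.0015805 = 1.0415.
N = 1.11×10^6/1.0415 = 1.065745×10^6.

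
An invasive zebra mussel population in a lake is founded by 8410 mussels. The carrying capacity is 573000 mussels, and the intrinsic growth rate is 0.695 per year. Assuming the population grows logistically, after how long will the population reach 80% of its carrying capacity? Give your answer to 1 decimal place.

A = (K − N₀)/N₀ = (573000 − 8410)/8410 = 67.133.
Solve 573000/(1 + 67.133·e^(−0.695t)) = 458400: 1 + 67.133·e^(−0.695t) = 1.25, so e^(−0.695t) = 0.00372394.
−0.695·t = ln(0.00372394) = -5.593, so t = 5.593/0.695 = 8.0474.

8.0 years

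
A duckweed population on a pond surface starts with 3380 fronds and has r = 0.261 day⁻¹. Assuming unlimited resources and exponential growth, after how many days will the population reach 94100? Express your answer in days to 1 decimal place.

Set N₀·e^(rt) = 94100: e^(0.261·t) = 94100/3380 = 27.84.
0.261·t = ln(27.84) = 3.3265, so t = 3.3265/0.261 = 12.745.

12.7 days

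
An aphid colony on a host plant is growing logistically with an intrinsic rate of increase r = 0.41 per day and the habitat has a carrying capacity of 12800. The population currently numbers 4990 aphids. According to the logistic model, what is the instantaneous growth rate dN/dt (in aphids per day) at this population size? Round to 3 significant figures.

dN/dt = rN(1 − N/K) = 0.41 × 4990 × (1 − 4990/12800).
1 − 4990/12800 = 0.61016; dN/dt = 0.41 × 4990 × 0.61016 = 1248.3.

1250 aphids per day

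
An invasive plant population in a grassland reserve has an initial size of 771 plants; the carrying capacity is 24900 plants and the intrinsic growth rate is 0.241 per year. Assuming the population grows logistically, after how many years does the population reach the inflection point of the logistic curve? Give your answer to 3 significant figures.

Logistic growth is fastest at N = K/2 = 12450.
A = (K − N₀)/N₀ = 31.296. Set K/(1 + A·e^(−rt)) = K/2 → A·e^(−rt) = 1.
e^(−0.241t) = 1/31.296 = 0.0319533, so t = ln(31.296)/0.241 = 3.4435/0.241 = 14.288.

14.3 years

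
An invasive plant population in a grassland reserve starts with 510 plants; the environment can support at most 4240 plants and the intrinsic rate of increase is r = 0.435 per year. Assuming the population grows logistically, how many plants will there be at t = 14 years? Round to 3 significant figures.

A = (K − N₀)/N₀ = (4240 − 510)/510 = 7.3137.
N(t) = K/(1 + A·e^(−rt)) = 4240/(1 + 7.3137×e^(−0.435×14)).
e^(−6.09) = 0.0022654; denominator = 1 + 7.3137×0.0022654 = 1.0166.
N = 4240/1.0166 = 4170.89.

4170 plants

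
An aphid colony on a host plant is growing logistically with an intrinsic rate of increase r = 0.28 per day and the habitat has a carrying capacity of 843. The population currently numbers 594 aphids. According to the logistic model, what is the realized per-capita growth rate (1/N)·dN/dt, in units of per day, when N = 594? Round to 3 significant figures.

(1/N)·dN/dt = r(1 − N/K) = 0.28 × (1 − 594/843).
= 0.28 × 0.29537 = 0.082705.

0.0827 per day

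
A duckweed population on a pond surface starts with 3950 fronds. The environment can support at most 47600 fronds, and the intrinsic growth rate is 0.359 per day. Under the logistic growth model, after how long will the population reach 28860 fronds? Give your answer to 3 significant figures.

7.89 days

A = (K − N₀)/N₀ = (47600 − 3950)/3950 = 11.051.
Solve 47600/(1 + 11.051·e^(−0.359t)) = 28860: 1 + 11.051·e^(−0.359t) = 1.6493, so e^(−0.359t) = 0.0587606.
−0.359·t = ln(0.0587606) = -2.8343, so t = 2.8343/0.359 = 7.8949.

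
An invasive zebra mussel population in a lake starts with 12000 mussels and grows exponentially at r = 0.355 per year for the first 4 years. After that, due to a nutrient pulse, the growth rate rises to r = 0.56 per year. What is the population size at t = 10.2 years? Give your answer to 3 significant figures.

Phase 1: N(4) = 12000·e^(0.355×4) = 12000·e^1.42 = 49645.4.
Phase 2 runs for 10.2 − 4 = 6.2 years at r = 0.56.
N(10.2) = 49645.4·e^(0.56×6.2) = 49645.4·e^3.472 = 1.598637×10^6.

1600000 mussels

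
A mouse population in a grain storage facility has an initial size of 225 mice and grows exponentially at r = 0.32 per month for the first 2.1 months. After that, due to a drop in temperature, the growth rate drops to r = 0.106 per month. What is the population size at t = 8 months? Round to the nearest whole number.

823 mice

Phase 1: N(2.1) = 225·e^(0.32×2.1) = 225·e^0.672 = 440.584.
Phase 2 runs for 8 − 2.1 = 5.9 months at r = 0.106.
N(8) = 440.584·e^(0.106×5.9) = 440.584·e^0.6254 = 823.448.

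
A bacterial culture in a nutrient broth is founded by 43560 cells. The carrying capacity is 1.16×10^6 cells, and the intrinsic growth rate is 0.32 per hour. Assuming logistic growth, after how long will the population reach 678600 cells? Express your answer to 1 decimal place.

A = (K − N₀)/N₀ = (1.16×10^6 − 43560)/43560 = 25.63.
Solve 1.16×10^6/(1 + 25.63·e^(−0.32t)) = 678600: 1 + 25.63·e^(−0.32t) = 1.7094, so e^(−0.32t) = 0.0276786.
−0.32·t = ln(0.0276786) = -3.5871, so t = 3.5871/0.32 = 11.21.

11.2 hours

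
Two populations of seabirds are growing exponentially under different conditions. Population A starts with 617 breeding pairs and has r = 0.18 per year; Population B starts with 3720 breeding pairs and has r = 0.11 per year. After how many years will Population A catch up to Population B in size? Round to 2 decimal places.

Set 617·e^(0.18t) = 3720·e^(0.11t).
e^((0.18 − 0.11)t) = 3720/617 → e^(0.07·t) = 6.0292.
0.07·t = ln(6.0292) = 1.7966, so t = 1.7966/0.07 = 25.666.

25.67 years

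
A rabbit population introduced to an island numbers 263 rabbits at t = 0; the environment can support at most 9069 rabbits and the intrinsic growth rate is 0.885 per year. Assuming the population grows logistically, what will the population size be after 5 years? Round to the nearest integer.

A = (K − N₀)/N₀ = (9069 − 263)/263 = 33.483.
N(t) = K/(1 + A·e^(−rt)) = 9069/(1 + 33.483×e^(−0.885×5)).
e^(−4.425) = 0.011974; denominator = 1 + 33.483×0.011974 = 1.4009.
N = 9069/1.4009 = 6473.55.

6474 rabbits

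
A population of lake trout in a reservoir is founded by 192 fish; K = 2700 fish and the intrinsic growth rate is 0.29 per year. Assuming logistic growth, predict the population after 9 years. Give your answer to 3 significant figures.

1380 fish

A = (K − N₀)/N₀ = (2700 − 192)/192 = 13.062.
N(t) = K/(1 + A·e^(−rt)) = 2700/(1 + 13.062×e^(−0.29×9)).
e^(−2.61) = 0.073535; denominator = 1 + 13.062×0.073535 = 1.9605.
N = 2700/1.9605 = 1377.17.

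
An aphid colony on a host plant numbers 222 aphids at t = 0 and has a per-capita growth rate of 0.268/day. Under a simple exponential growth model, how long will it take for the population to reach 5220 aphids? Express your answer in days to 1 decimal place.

Set N₀·e^(rt) = 5220: e^(0.268·t) = 5220/222 = 23.514.
0.268·t = ln(23.514) = 3.1576, so t = 3.1576/0.268 = 11.782.

11.8 days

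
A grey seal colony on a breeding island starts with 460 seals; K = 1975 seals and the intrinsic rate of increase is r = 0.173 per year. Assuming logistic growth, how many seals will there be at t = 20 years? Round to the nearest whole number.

A = (K − N₀)/N₀ = (1975 − 460)/460 = 3.2935.
N(t) = K/(1 + A·e^(−rt)) = 1975/(1 + 3.2935×e^(−0.173×20)).
e^(−3.46) = 0.03143; denominator = 1 + 3.2935×0.03143 = 1.1035.
N = 1975/1.1035 = 1789.74.

1790 seals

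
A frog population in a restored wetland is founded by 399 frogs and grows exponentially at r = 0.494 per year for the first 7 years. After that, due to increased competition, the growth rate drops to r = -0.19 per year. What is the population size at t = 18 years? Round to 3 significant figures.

Phase 1: N(7) = 399·e^(0.494×7) = 399·e^3.458 = 12669.6.
Phase 2 runs for 18 − 7 = 11 years at r = -0.19.
N(18) = 12669.6·e^(-0.19×11) = 12669.6·e^-2.09 = 1567.07.

1570 frogs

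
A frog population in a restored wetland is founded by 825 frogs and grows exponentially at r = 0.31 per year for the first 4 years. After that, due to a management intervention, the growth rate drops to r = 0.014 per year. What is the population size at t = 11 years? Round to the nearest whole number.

3144 frogs

Phase 1: N(4) = 825·e^(0.31×4) = 825·e^1.24 = 2850.88.
Phase 2 runs for 11 − 4 = 7 years at r = 0.014.
N(11) = 2850.88·e^(0.014×7) = 2850.88·e^0.098 = 3144.42.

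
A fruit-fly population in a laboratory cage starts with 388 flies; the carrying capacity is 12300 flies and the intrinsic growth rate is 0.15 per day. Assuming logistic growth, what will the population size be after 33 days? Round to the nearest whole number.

10103 flies

A = (K − N₀)/N₀ = (12300 − 388)/388 = 30.701.
N(t) = K/(1 + A·e^(−rt)) = 12300/(1 + 30.701×e^(−0.15×33)).
e^(−4.95) = 0.0070834; denominator = 1 + 30.701×0.0070834 = 1.2175.
N = 12300/1.2175 = 10102.9.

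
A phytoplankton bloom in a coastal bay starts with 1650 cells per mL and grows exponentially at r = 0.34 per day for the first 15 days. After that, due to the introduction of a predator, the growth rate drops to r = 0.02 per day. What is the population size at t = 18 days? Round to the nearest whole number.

Phase 1: N(15) = 1650·e^(0.34×15) = 1650·e^5.1 = 270636.
Phase 2 runs for 18 − 15 = 3 days at r = 0.02.
N(18) = 270636·e^(0.02×3) = 270636·e^0.06 = 287371.

287371 cells per mL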